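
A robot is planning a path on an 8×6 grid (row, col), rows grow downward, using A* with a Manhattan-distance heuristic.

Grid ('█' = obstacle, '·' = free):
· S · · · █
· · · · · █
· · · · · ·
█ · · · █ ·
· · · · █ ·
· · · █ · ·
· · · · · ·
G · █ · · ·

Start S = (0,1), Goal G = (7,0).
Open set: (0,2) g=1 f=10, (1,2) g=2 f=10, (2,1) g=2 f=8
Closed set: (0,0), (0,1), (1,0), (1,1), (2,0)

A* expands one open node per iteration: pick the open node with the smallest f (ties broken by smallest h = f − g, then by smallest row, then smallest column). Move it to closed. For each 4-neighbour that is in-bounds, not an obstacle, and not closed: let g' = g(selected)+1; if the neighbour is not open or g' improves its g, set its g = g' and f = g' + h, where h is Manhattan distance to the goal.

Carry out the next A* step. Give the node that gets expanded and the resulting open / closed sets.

expanded=(2,1); open=[(0,2) g=1 f=10, (1,2) g=2 f=10, (2,2) g=3 f=10, (3,1) g=3 f=8]; closed=[(0,0), (0,1), (1,0), (1,1), (2,0), (2,1)]

step 1: expand (2,1) (f=8, h=6) → closed; open now [(0,2) g=1 f=10, (1,2) g=2 f=10, (2,2) g=3 f=10, (3,1) g=3 f=8]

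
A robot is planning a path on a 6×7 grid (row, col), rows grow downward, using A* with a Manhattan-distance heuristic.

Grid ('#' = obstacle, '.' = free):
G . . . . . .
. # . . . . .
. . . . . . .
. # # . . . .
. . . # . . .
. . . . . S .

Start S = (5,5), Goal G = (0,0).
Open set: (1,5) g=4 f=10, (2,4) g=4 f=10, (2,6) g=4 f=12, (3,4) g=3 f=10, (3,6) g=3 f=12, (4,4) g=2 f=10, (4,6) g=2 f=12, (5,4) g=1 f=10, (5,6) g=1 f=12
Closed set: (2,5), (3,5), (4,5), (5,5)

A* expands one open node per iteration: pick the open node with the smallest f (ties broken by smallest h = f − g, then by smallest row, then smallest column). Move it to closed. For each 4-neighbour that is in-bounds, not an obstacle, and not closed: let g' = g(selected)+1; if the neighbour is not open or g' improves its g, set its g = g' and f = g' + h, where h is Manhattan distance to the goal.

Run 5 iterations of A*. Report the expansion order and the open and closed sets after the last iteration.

order=[(1,5) → (0,5) → (0,4) → (0,3) → (0,2)]; open=[(0,1) g=9 f=10, (0,6) g=6 f=12, (1,2) g=9 f=12, (1,3) g=8 f=12, (1,4) g=5 f=10, (1,6) g=5 f=12, (2,4) g=4 f=10, (2,6) g=4 f=12, (3,4) g=3 f=10, (3,6) g=3 f=12, (4,4) g=2 f=10, (4,6) g=2 f=12, (5,4) g=1 f=10, (5,6) g=1 f=12]; closed=[(0,2), (0,3), (0,4), (0,5), (1,5), (2,5), (3,5), (4,5), (5,5)]

step 1: expand (1,5) (f=10, h=6) → closed; open now [(0,5) g=5 f=10, (1,4) g=5 f=10, (1,6) g=5 f=12, (2,4) g=4 f=10, (2,6) g=4 f=12, (3,4) g=3 f=10, (3,6) g=3 f=12, (4,4) g=2 f=10, (4,6) g=2 f=12, (5,4) g=1 f=10, (5,6) g=1 f=12]
step 2: expand (0,5) (f=10, h=5) → closed; open now [(0,4) g=6 f=10, (0,6) g=6 f=12, (1,4) g=5 f=10, (1,6) g=5 f=12, (2,4) g=4 f=10, (2,6) g=4 f=12, (3,4) g=3 f=10, (3,6) g=3 f=12, (4,4) g=2 f=10, (4,6) g=2 f=12, (5,4) g=1 f=10, (5,6) g=1 f=12]
step 3: expand (0,4) (f=10, h=4) → closed; open now [(0,3) g=7 f=10, (0,6) g=6 f=12, (1,4) g=5 f=10, (1,6) g=5 f=12, (2,4) g=4 f=10, (2,6) g=4 f=12, (3,4) g=3 f=10, (3,6) g=3 f=12, (4,4) g=2 f=10, (4,6) g=2 f=12, (5,4) g=1 f=10, (5,6) g=1 f=12]
step 4: expand (0,3) (f=10, h=3) → closed; open now [(0,2) g=8 f=10, (0,6) g=6 f=12, (1,3) g=8 f=12, (1,4) g=5 f=10, (1,6) g=5 f=12, (2,4) g=4 f=10, (2,6) g=4 f=12, (3,4) g=3 f=10, (3,6) g=3 f=12, (4,4) g=2 f=10, (4,6) g=2 f=12, (5,4) g=1 f=10, (5,6) g=1 f=12]
step 5: expand (0,2) (f=10, h=2) → closed; open now [(0,1) g=9 f=10, (0,6) g=6 f=12, (1,2) g=9 f=12, (1,3) g=8 f=12, (1,4) g=5 f=10, (1,6) g=5 f=12, (2,4) g=4 f=10, (2,6) g=4 f=12, (3,4) g=3 f=10, (3,6) g=3 f=12, (4,4) g=2 f=10, (4,6) g=2 f=12, (5,4) g=1 f=10, (5,6) g=1 f=12]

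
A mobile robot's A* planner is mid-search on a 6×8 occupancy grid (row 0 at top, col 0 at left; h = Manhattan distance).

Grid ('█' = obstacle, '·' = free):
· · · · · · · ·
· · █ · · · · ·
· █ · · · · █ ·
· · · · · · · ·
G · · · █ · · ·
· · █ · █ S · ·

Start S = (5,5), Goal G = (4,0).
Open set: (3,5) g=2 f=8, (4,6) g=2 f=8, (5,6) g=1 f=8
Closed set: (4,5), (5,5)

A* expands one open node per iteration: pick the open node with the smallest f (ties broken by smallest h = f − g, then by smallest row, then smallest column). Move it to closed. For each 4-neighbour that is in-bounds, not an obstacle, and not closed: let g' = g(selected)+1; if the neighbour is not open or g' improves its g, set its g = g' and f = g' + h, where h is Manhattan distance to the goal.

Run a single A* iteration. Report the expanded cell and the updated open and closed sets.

step 1: expand (3,5) (f=8, h=6) → closed; open now [(2,5) g=3 f=10, (3,4) g=3 f=8, (3,6) g=3 f=10, (4,6) g=2 f=8, (5,6) g=1 f=8]

expanded=(3,5); open=[(2,5) g=3 f=10, (3,4) g=3 f=8, (3,6) g=3 f=10, (4,6) g=2 f=8, (5,6) g=1 f=8]; closed=[(3,5), (4,5), (5,5)]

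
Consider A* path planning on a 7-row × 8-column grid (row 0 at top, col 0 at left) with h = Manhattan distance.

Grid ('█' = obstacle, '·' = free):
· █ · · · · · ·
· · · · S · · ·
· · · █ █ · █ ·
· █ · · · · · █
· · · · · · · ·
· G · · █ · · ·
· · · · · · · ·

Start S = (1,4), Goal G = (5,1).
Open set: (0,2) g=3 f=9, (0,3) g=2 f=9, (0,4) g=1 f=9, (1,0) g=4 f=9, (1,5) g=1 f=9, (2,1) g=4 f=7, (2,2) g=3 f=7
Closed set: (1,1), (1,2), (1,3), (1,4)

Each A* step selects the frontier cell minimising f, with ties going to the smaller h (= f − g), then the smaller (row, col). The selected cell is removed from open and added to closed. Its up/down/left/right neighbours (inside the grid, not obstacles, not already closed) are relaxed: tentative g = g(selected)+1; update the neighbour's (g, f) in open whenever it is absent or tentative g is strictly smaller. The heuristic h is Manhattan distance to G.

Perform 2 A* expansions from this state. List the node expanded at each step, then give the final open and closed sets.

step 1: expand (2,1) (f=7, h=3) → closed; open now [(0,2) g=3 f=9, (0,3) g=2 f=9, (0,4) g=1 f=9, (1,0) g=4 f=9, (1,5) g=1 f=9, (2,0) g=5 f=9, (2,2) g=3 f=7]
step 2: expand (2,2) (f=7, h=4) → closed; open now [(0,2) g=3 f=9, (0,3) g=2 f=9, (0,4) g=1 f=9, (1,0) g=4 f=9, (1,5) g=1 f=9, (2,0) g=5 f=9, (3,2) g=4 f=7]

order=[(2,1) → (2,2)]; open=[(0,2) g=3 f=9, (0,3) g=2 f=9, (0,4) g=1 f=9, (1,0) g=4 f=9, (1,5) g=1 f=9, (2,0) g=5 f=9, (3,2) g=4 f=7]; closed=[(1,1), (1,2), (1,3), (1,4), (2,1), (2,2)]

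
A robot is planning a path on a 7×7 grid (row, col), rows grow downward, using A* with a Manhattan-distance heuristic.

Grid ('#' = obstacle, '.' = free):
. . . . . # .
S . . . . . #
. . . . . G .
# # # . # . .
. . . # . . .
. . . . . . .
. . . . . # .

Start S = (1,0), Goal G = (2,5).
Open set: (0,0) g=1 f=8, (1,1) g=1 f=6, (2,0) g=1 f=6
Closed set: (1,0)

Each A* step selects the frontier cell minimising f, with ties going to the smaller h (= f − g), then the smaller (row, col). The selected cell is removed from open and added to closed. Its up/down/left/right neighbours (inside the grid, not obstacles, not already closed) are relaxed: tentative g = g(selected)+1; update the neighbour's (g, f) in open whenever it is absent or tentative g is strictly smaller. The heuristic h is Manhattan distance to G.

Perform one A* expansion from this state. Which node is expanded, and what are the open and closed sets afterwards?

expanded=(1,1); open=[(0,0) g=1 f=8, (0,1) g=2 f=8, (1,2) g=2 f=6, (2,0) g=1 f=6, (2,1) g=2 f=6]; closed=[(1,0), (1,1)]

step 1: expand (1,1) (f=6, h=5) → closed; open now [(0,0) g=1 f=8, (0,1) g=2 f=8, (1,2) g=2 f=6, (2,0) g=1 f=6, (2,1) g=2 f=6]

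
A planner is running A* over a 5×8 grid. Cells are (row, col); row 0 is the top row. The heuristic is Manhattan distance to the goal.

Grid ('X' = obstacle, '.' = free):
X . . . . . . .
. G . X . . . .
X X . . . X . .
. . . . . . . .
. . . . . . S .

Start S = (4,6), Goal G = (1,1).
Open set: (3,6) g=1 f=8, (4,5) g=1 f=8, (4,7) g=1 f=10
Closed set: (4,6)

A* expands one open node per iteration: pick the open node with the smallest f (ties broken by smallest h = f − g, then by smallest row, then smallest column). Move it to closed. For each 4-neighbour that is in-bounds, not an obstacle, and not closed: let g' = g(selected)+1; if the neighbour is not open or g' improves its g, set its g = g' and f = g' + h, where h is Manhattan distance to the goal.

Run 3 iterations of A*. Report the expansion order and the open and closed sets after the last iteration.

step 1: expand (3,6) (f=8, h=7) → closed; open now [(2,6) g=2 f=8, (3,5) g=2 f=8, (3,7) g=2 f=10, (4,5) g=1 f=8, (4,7) g=1 f=10]
step 2: expand (2,6) (f=8, h=6) → closed; open now [(1,6) g=3 f=8, (2,7) g=3 f=10, (3,5) g=2 f=8, (3,7) g=2 f=10, (4,5) g=1 f=8, (4,7) g=1 f=10]
step 3: expand (1,6) (f=8, h=5) → closed; open now [(0,6) g=4 f=10, (1,5) g=4 f=8, (1,7) g=4 f=10, (2,7) g=3 f=10, (3,5) g=2 f=8, (3,7) g=2 f=10, (4,5) g=1 f=8, (4,7) g=1 f=10]

order=[(3,6) → (2,6) → (1,6)]; open=[(0,6) g=4 f=10, (1,5) g=4 f=8, (1,7) g=4 f=10, (2,7) g=3 f=10, (3,5) g=2 f=8, (3,7) g=2 f=10, (4,5) g=1 f=8, (4,7) g=1 f=10]; closed=[(1,6), (2,6), (3,6), (4,6)]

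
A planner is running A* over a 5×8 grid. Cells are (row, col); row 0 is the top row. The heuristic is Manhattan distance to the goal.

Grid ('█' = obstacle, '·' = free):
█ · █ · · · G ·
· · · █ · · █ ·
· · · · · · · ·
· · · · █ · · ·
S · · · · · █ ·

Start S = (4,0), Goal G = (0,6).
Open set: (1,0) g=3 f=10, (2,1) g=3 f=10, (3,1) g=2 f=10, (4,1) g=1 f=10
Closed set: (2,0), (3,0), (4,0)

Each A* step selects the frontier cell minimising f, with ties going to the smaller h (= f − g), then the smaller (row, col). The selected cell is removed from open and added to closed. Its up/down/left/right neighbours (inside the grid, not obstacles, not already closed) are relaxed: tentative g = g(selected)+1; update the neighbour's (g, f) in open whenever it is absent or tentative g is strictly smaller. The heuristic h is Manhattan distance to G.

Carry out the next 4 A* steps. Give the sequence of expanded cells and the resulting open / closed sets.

step 1: expand (1,0) (f=10, h=7) → closed; open now [(1,1) g=4 f=10, (2,1) g=3 f=10, (3,1) g=2 f=10, (4,1) g=1 f=10]
step 2: expand (1,1) (f=10, h=6) → closed; open now [(0,1) g=5 f=10, (1,2) g=5 f=10, (2,1) g=3 f=10, (3,1) g=2 f=10, (4,1) g=1 f=10]
step 3: expand (0,1) (f=10, h=5) → closed; open now [(1,2) g=5 f=10, (2,1) g=3 f=10, (3,1) g=2 f=10, (4,1) g=1 f=10]
step 4: expand (1,2) (f=10, h=5) → closed; open now [(2,1) g=3 f=10, (2,2) g=6 f=12, (3,1) g=2 f=10, (4,1) g=1 f=10]

order=[(1,0) → (1,1) → (0,1) → (1,2)]; open=[(2,1) g=3 f=10, (2,2) g=6 f=12, (3,1) g=2 f=10, (4,1) g=1 f=10]; closed=[(0,1), (1,0), (1,1), (1,2), (2,0), (3,0), (4,0)]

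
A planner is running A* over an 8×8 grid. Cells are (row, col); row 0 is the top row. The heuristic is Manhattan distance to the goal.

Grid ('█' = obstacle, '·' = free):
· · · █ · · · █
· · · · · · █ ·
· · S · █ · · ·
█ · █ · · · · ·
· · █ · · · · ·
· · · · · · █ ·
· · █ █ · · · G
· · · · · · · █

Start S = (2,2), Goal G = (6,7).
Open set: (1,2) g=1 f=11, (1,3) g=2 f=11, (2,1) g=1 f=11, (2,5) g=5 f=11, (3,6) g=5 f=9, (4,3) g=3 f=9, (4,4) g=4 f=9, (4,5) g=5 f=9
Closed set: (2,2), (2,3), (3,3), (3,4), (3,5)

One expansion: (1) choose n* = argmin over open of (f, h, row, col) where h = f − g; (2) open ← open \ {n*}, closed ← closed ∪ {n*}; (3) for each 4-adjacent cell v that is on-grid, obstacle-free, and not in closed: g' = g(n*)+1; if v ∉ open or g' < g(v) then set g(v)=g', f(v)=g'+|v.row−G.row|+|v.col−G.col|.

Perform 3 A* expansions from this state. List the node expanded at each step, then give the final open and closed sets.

order=[(3,6) → (3,7) → (4,7)]; open=[(1,2) g=1 f=11, (1,3) g=2 f=11, (2,1) g=1 f=11, (2,5) g=5 f=11, (2,6) g=6 f=11, (2,7) g=7 f=11, (4,3) g=3 f=9, (4,4) g=4 f=9, (4,5) g=5 f=9, (4,6) g=6 f=9, (5,7) g=8 f=9]; closed=[(2,2), (2,3), (3,3), (3,4), (3,5), (3,6), (3,7), (4,7)]

step 1: expand (3,6) (f=9, h=4) → closed; open now [(1,2) g=1 f=11, (1,3) g=2 f=11, (2,1) g=1 f=11, (2,5) g=5 f=11, (2,6) g=6 f=11, (3,7) g=6 f=9, (4,3) g=3 f=9, (4,4) g=4 f=9, (4,5) g=5 f=9, (4,6) g=6 f=9]
step 2: expand (3,7) (f=9, h=3) → closed; open now [(1,2) g=1 f=11, (1,3) g=2 f=11, (2,1) g=1 f=11, (2,5) g=5 f=11, (2,6) g=6 f=11, (2,7) g=7 f=11, (4,3) g=3 f=9, (4,4) g=4 f=9, (4,5) g=5 f=9, (4,6) g=6 f=9, (4,7) g=7 f=9]
step 3: expand (4,7) (f=9, h=2) → closed; open now [(1,2) g=1 f=11, (1,3) g=2 f=11, (2,1) g=1 f=11, (2,5) g=5 f=11, (2,6) g=6 f=11, (2,7) g=7 f=11, (4,3) g=3 f=9, (4,4) g=4 f=9, (4,5) g=5 f=9, (4,6) g=6 f=9, (5,7) g=8 f=9]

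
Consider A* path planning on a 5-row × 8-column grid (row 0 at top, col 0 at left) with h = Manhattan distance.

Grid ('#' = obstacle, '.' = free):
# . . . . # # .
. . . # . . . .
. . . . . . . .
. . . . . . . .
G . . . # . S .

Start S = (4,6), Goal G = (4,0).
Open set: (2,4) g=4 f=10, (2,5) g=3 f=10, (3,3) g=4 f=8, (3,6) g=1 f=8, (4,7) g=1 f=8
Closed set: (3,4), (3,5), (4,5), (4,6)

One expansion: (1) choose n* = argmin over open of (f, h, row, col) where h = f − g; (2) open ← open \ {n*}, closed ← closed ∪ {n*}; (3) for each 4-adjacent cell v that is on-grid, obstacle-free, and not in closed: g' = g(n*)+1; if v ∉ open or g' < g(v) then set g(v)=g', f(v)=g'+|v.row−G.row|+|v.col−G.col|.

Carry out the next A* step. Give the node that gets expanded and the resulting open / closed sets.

expanded=(3,3); open=[(2,3) g=5 f=10, (2,4) g=4 f=10, (2,5) g=3 f=10, (3,2) g=5 f=8, (3,6) g=1 f=8, (4,3) g=5 f=8, (4,7) g=1 f=8]; closed=[(3,3), (3,4), (3,5), (4,5), (4,6)]

step 1: expand (3,3) (f=8, h=4) → closed; open now [(2,3) g=5 f=10, (2,4) g=4 f=10, (2,5) g=3 f=10, (3,2) g=5 f=8, (3,6) g=1 f=8, (4,3) g=5 f=8, (4,7) g=1 f=8]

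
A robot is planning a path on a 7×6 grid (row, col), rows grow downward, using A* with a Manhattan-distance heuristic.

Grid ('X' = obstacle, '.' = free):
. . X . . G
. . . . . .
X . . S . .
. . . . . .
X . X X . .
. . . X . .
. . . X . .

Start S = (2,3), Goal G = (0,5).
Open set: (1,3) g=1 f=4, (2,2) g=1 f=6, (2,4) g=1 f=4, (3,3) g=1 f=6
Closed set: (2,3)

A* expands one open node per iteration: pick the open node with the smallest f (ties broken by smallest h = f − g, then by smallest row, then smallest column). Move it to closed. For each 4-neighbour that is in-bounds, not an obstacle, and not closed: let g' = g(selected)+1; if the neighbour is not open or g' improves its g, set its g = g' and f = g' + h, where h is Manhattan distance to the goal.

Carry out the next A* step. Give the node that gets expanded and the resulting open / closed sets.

step 1: expand (1,3) (f=4, h=3) → closed; open now [(0,3) g=2 f=4, (1,2) g=2 f=6, (1,4) g=2 f=4, (2,2) g=1 f=6, (2,4) g=1 f=4, (3,3) g=1 f=6]

expanded=(1,3); open=[(0,3) g=2 f=4, (1,2) g=2 f=6, (1,4) g=2 f=4, (2,2) g=1 f=6, (2,4) g=1 f=4, (3,3) g=1 f=6]; closed=[(1,3), (2,3)]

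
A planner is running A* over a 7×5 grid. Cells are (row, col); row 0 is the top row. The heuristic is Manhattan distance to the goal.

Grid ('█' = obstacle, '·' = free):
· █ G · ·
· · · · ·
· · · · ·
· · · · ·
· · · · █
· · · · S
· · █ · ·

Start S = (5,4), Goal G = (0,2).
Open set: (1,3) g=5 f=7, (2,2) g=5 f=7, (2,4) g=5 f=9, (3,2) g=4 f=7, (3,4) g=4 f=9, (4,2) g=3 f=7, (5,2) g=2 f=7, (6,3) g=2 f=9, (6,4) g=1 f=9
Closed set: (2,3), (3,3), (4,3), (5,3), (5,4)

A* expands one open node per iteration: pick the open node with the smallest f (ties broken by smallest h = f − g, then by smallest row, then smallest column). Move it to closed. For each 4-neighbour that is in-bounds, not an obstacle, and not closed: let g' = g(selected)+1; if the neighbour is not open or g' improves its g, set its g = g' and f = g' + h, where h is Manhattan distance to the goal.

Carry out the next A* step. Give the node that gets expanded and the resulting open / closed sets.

step 1: expand (1,3) (f=7, h=2) → closed; open now [(0,3) g=6 f=7, (1,2) g=6 f=7, (1,4) g=6 f=9, (2,2) g=5 f=7, (2,4) g=5 f=9, (3,2) g=4 f=7, (3,4) g=4 f=9, (4,2) g=3 f=7, (5,2) g=2 f=7, (6,3) g=2 f=9, (6,4) g=1 f=9]

expanded=(1,3); open=[(0,3) g=6 f=7, (1,2) g=6 f=7, (1,4) g=6 f=9, (2,2) g=5 f=7, (2,4) g=5 f=9, (3,2) g=4 f=7, (3,4) g=4 f=9, (4,2) g=3 f=7, (5,2) g=2 f=7, (6,3) g=2 f=9, (6,4) g=1 f=9]; closed=[(1,3), (2,3), (3,3), (4,3), (5,3), (5,4)]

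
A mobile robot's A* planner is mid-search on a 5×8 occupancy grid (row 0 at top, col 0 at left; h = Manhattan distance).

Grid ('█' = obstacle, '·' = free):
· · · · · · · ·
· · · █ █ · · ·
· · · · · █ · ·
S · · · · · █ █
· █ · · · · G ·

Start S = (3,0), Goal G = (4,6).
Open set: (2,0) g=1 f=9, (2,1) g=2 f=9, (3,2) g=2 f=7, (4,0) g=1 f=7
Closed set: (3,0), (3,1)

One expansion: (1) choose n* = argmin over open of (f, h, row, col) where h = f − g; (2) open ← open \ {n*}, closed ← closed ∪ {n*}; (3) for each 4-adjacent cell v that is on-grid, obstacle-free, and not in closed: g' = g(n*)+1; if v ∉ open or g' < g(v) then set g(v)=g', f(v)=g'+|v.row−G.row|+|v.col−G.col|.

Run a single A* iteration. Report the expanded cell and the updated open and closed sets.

step 1: expand (3,2) (f=7, h=5) → closed; open now [(2,0) g=1 f=9, (2,1) g=2 f=9, (2,2) g=3 f=9, (3,3) g=3 f=7, (4,0) g=1 f=7, (4,2) g=3 f=7]

expanded=(3,2); open=[(2,0) g=1 f=9, (2,1) g=2 f=9, (2,2) g=3 f=9, (3,3) g=3 f=7, (4,0) g=1 f=7, (4,2) g=3 f=7]; closed=[(3,0), (3,1), (3,2)]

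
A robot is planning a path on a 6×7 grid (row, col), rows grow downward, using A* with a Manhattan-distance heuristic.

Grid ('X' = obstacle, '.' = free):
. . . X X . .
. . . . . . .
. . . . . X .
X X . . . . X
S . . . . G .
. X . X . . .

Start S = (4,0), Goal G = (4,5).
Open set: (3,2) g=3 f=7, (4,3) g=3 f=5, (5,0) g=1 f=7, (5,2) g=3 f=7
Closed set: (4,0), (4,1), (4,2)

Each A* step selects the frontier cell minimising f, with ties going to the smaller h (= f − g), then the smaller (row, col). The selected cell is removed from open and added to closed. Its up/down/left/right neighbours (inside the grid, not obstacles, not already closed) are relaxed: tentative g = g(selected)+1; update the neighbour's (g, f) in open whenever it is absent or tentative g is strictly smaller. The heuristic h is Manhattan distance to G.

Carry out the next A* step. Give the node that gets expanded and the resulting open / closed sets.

step 1: expand (4,3) (f=5, h=2) → closed; open now [(3,2) g=3 f=7, (3,3) g=4 f=7, (4,4) g=4 f=5, (5,0) g=1 f=7, (5,2) g=3 f=7]

expanded=(4,3); open=[(3,2) g=3 f=7, (3,3) g=4 f=7, (4,4) g=4 f=5, (5,0) g=1 f=7, (5,2) g=3 f=7]; closed=[(4,0), (4,1), (4,2), (4,3)]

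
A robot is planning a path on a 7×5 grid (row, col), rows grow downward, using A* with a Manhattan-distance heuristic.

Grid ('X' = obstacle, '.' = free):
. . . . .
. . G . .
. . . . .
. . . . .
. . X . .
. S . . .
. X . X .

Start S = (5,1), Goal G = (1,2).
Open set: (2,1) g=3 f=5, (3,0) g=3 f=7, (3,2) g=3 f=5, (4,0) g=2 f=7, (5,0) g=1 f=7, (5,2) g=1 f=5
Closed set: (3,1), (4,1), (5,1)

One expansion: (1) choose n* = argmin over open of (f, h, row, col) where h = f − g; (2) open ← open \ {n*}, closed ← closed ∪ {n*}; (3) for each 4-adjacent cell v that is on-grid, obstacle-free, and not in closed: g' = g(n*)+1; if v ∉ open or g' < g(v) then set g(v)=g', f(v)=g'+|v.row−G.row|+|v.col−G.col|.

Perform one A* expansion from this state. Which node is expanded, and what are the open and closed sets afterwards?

step 1: expand (2,1) (f=5, h=2) → closed; open now [(1,1) g=4 f=5, (2,0) g=4 f=7, (2,2) g=4 f=5, (3,0) g=3 f=7, (3,2) g=3 f=5, (4,0) g=2 f=7, (5,0) g=1 f=7, (5,2) g=1 f=5]

expanded=(2,1); open=[(1,1) g=4 f=5, (2,0) g=4 f=7, (2,2) g=4 f=5, (3,0) g=3 f=7, (3,2) g=3 f=5, (4,0) g=2 f=7, (5,0) g=1 f=7, (5,2) g=1 f=5]; closed=[(2,1), (3,1), (4,1), (5,1)]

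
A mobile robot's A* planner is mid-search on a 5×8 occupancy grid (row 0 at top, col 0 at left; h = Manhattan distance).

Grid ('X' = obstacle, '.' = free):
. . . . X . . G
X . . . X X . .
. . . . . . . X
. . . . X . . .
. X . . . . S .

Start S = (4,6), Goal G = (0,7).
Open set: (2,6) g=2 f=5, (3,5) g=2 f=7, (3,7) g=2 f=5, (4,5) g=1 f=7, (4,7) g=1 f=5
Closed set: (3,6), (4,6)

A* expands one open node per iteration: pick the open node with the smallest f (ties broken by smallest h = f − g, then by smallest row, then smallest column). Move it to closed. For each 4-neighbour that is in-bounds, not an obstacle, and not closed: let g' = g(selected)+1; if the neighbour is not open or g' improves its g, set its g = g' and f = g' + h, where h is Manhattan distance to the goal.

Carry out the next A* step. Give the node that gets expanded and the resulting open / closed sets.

step 1: expand (2,6) (f=5, h=3) → closed; open now [(1,6) g=3 f=5, (2,5) g=3 f=7, (3,5) g=2 f=7, (3,7) g=2 f=5, (4,5) g=1 f=7, (4,7) g=1 f=5]

expanded=(2,6); open=[(1,6) g=3 f=5, (2,5) g=3 f=7, (3,5) g=2 f=7, (3,7) g=2 f=5, (4,5) g=1 f=7, (4,7) g=1 f=5]; closed=[(2,6), (3,6), (4,6)]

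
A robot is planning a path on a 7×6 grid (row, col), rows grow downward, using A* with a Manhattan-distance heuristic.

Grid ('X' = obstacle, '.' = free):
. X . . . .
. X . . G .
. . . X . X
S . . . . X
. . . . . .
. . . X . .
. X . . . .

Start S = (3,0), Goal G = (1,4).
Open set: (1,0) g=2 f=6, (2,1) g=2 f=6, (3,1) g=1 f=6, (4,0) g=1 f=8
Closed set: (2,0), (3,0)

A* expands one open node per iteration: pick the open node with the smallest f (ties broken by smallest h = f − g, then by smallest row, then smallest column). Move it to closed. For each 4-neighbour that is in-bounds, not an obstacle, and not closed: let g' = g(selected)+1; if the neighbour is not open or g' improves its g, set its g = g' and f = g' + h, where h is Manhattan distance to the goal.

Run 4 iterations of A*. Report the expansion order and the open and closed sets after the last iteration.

step 1: expand (1,0) (f=6, h=4) → closed; open now [(0,0) g=3 f=8, (2,1) g=2 f=6, (3,1) g=1 f=6, (4,0) g=1 f=8]
step 2: expand (2,1) (f=6, h=4) → closed; open now [(0,0) g=3 f=8, (2,2) g=3 f=6, (3,1) g=1 f=6, (4,0) g=1 f=8]
step 3: expand (2,2) (f=6, h=3) → closed; open now [(0,0) g=3 f=8, (1,2) g=4 f=6, (3,1) g=1 f=6, (3,2) g=4 f=8, (4,0) g=1 f=8]
step 4: expand (1,2) (f=6, h=2) → closed; open now [(0,0) g=3 f=8, (0,2) g=5 f=8, (1,3) g=5 f=6, (3,1) g=1 f=6, (3,2) g=4 f=8, (4,0) g=1 f=8]

order=[(1,0) → (2,1) → (2,2) → (1,2)]; open=[(0,0) g=3 f=8, (0,2) g=5 f=8, (1,3) g=5 f=6, (3,1) g=1 f=6, (3,2) g=4 f=8, (4,0) g=1 f=8]; closed=[(1,0), (1,2), (2,0), (2,1), (2,2), (3,0)]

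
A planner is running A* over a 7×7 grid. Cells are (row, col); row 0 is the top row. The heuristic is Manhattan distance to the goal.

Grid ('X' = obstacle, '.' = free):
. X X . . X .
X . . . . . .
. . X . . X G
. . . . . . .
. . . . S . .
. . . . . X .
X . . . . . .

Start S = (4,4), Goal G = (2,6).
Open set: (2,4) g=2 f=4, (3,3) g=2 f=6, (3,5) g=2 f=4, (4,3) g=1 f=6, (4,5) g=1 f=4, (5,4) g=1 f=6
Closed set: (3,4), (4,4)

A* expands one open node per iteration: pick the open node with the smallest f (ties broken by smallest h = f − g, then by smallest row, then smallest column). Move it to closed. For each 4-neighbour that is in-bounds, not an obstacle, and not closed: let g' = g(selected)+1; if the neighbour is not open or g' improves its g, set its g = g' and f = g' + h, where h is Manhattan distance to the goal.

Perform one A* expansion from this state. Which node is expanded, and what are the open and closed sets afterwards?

step 1: expand (2,4) (f=4, h=2) → closed; open now [(1,4) g=3 f=6, (2,3) g=3 f=6, (3,3) g=2 f=6, (3,5) g=2 f=4, (4,3) g=1 f=6, (4,5) g=1 f=4, (5,4) g=1 f=6]

expanded=(2,4); open=[(1,4) g=3 f=6, (2,3) g=3 f=6, (3,3) g=2 f=6, (3,5) g=2 f=4, (4,3) g=1 f=6, (4,5) g=1 f=4, (5,4) g=1 f=6]; closed=[(2,4), (3,4), (4,4)]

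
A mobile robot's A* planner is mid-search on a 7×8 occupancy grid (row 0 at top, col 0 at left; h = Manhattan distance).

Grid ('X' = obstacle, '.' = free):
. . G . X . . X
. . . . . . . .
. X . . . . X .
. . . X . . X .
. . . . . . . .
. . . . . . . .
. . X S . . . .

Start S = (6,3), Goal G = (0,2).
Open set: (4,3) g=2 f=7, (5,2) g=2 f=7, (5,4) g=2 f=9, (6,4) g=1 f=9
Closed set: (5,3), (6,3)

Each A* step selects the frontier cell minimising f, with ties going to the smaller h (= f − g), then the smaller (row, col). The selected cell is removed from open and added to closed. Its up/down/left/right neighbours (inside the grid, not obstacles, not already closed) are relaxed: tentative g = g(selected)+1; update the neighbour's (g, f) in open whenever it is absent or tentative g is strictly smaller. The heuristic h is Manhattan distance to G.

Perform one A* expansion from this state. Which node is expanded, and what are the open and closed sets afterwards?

expanded=(4,3); open=[(4,2) g=3 f=7, (4,4) g=3 f=9, (5,2) g=2 f=7, (5,4) g=2 f=9, (6,4) g=1 f=9]; closed=[(4,3), (5,3), (6,3)]

step 1: expand (4,3) (f=7, h=5) → closed; open now [(4,2) g=3 f=7, (4,4) g=3 f=9, (5,2) g=2 f=7, (5,4) g=2 f=9, (6,4) g=1 f=9]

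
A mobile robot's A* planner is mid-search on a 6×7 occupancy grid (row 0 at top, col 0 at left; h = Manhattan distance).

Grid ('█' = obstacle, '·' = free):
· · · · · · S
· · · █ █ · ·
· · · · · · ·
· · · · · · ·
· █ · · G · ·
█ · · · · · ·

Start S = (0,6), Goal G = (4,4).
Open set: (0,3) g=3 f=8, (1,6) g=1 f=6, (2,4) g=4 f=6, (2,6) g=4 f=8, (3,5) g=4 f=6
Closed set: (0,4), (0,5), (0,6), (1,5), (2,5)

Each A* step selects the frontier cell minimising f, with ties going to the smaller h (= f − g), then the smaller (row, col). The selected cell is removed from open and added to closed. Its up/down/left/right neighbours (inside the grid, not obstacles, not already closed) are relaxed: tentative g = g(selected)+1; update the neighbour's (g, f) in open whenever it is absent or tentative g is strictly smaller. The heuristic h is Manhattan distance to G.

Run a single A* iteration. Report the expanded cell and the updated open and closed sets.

expanded=(2,4); open=[(0,3) g=3 f=8, (1,6) g=1 f=6, (2,3) g=5 f=8, (2,6) g=4 f=8, (3,4) g=5 f=6, (3,5) g=4 f=6]; closed=[(0,4), (0,5), (0,6), (1,5), (2,4), (2,5)]

step 1: expand (2,4) (f=6, h=2) → closed; open now [(0,3) g=3 f=8, (1,6) g=1 f=6, (2,3) g=5 f=8, (2,6) g=4 f=8, (3,4) g=5 f=6, (3,5) g=4 f=6]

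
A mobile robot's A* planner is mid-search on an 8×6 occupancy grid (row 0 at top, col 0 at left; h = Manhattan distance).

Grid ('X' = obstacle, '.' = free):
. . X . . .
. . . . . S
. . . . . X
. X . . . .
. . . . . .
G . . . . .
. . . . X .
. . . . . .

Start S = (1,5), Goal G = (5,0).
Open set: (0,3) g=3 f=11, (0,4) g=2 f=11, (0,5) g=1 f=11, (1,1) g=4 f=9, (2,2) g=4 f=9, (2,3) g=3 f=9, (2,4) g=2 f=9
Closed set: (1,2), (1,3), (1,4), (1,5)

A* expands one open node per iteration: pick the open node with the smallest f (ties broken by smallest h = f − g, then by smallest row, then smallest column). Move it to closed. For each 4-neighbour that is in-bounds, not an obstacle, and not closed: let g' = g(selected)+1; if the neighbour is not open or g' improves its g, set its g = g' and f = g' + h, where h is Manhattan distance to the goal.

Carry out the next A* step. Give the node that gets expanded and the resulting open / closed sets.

expanded=(1,1); open=[(0,1) g=5 f=11, (0,3) g=3 f=11, (0,4) g=2 f=11, (0,5) g=1 f=11, (1,0) g=5 f=9, (2,1) g=5 f=9, (2,2) g=4 f=9, (2,3) g=3 f=9, (2,4) g=2 f=9]; closed=[(1,1), (1,2), (1,3), (1,4), (1,5)]

step 1: expand (1,1) (f=9, h=5) → closed; open now [(0,1) g=5 f=11, (0,3) g=3 f=11, (0,4) g=2 f=11, (0,5) g=1 f=11, (1,0) g=5 f=9, (2,1) g=5 f=9, (2,2) g=4 f=9, (2,3) g=3 f=9, (2,4) g=2 f=9]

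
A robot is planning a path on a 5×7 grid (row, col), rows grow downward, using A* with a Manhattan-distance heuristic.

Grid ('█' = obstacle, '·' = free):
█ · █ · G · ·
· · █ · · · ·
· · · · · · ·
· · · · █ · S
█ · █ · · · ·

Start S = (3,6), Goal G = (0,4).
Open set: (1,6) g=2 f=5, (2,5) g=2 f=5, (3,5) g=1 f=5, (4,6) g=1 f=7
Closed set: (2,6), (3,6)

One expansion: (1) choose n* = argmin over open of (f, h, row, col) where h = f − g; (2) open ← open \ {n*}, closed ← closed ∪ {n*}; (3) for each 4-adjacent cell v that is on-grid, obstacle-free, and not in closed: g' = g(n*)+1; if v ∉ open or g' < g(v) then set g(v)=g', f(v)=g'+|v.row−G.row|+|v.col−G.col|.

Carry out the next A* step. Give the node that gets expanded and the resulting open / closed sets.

step 1: expand (1,6) (f=5, h=3) → closed; open now [(0,6) g=3 f=5, (1,5) g=3 f=5, (2,5) g=2 f=5, (3,5) g=1 f=5, (4,6) g=1 f=7]

expanded=(1,6); open=[(0,6) g=3 f=5, (1,5) g=3 f=5, (2,5) g=2 f=5, (3,5) g=1 f=5, (4,6) g=1 f=7]; closed=[(1,6), (2,6), (3,6)]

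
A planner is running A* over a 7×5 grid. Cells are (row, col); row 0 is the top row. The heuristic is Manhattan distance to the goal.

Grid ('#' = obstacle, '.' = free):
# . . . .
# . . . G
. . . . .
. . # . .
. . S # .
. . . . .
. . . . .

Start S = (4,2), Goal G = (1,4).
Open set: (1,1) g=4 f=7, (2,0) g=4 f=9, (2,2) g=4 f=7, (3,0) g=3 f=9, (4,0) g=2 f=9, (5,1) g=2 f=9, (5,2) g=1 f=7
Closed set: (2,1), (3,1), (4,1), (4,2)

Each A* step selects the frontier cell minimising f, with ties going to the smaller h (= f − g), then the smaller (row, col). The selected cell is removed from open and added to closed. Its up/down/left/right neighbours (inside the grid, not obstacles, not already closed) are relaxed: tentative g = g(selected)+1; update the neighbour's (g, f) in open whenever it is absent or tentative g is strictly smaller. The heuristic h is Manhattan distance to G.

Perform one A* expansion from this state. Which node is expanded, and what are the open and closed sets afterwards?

step 1: expand (1,1) (f=7, h=3) → closed; open now [(0,1) g=5 f=9, (1,2) g=5 f=7, (2,0) g=4 f=9, (2,2) g=4 f=7, (3,0) g=3 f=9, (4,0) g=2 f=9, (5,1) g=2 f=9, (5,2) g=1 f=7]

expanded=(1,1); open=[(0,1) g=5 f=9, (1,2) g=5 f=7, (2,0) g=4 f=9, (2,2) g=4 f=7, (3,0) g=3 f=9, (4,0) g=2 f=9, (5,1) g=2 f=9, (5,2) g=1 f=7]; closed=[(1,1), (2,1), (3,1), (4,1), (4,2)]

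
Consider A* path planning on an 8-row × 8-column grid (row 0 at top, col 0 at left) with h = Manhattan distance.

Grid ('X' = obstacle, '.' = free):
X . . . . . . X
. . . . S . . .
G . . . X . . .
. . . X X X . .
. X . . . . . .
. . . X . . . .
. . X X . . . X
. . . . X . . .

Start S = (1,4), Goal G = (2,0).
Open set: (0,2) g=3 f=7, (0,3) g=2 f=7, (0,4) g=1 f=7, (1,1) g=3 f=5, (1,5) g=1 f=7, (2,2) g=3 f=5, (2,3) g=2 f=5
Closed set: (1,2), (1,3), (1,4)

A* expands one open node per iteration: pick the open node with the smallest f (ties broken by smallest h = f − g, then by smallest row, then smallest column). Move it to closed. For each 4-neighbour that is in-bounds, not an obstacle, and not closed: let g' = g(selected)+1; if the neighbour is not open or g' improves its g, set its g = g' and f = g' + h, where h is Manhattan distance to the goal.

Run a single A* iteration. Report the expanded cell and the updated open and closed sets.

expanded=(1,1); open=[(0,1) g=4 f=7, (0,2) g=3 f=7, (0,3) g=2 f=7, (0,4) g=1 f=7, (1,0) g=4 f=5, (1,5) g=1 f=7, (2,1) g=4 f=5, (2,2) g=3 f=5, (2,3) g=2 f=5]; closed=[(1,1), (1,2), (1,3), (1,4)]

step 1: expand (1,1) (f=5, h=2) → closed; open now [(0,1) g=4 f=7, (0,2) g=3 f=7, (0,3) g=2 f=7, (0,4) g=1 f=7, (1,0) g=4 f=5, (1,5) g=1 f=7, (2,1) g=4 f=5, (2,2) g=3 f=5, (2,3) g=2 f=5]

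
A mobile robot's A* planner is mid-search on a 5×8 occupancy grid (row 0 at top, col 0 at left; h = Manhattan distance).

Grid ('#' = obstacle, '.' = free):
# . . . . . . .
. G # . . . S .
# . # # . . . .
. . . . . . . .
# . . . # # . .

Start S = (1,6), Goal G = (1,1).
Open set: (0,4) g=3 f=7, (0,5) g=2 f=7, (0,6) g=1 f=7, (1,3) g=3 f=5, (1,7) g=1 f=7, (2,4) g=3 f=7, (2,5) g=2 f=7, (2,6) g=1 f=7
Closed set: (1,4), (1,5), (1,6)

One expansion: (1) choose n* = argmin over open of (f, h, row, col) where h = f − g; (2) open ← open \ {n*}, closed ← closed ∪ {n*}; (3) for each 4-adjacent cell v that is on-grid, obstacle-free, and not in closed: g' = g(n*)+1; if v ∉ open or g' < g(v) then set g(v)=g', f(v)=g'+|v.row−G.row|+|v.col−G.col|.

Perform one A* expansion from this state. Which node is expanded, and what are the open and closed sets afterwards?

expanded=(1,3); open=[(0,3) g=4 f=7, (0,4) g=3 f=7, (0,5) g=2 f=7, (0,6) g=1 f=7, (1,7) g=1 f=7, (2,4) g=3 f=7, (2,5) g=2 f=7, (2,6) g=1 f=7]; closed=[(1,3), (1,4), (1,5), (1,6)]

step 1: expand (1,3) (f=5, h=2) → closed; open now [(0,3) g=4 f=7, (0,4) g=3 f=7, (0,5) g=2 f=7, (0,6) g=1 f=7, (1,7) g=1 f=7, (2,4) g=3 f=7, (2,5) g=2 f=7, (2,6) g=1 f=7]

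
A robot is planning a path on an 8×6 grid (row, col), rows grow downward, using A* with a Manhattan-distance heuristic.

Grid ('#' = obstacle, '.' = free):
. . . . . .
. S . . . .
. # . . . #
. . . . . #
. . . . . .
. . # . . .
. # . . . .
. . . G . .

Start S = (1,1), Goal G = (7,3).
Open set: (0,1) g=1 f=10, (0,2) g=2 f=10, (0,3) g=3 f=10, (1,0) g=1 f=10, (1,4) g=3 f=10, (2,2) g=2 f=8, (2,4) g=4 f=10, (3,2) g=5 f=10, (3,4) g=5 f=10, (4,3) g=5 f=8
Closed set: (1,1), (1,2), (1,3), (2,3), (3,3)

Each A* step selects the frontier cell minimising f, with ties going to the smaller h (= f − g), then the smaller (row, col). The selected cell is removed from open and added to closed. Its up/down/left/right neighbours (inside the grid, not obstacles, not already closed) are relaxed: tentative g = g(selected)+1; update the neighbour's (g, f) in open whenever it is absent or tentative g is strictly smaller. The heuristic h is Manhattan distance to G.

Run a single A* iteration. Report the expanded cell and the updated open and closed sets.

expanded=(4,3); open=[(0,1) g=1 f=10, (0,2) g=2 f=10, (0,3) g=3 f=10, (1,0) g=1 f=10, (1,4) g=3 f=10, (2,2) g=2 f=8, (2,4) g=4 f=10, (3,2) g=5 f=10, (3,4) g=5 f=10, (4,2) g=6 f=10, (4,4) g=6 f=10, (5,3) g=6 f=8]; closed=[(1,1), (1,2), (1,3), (2,3), (3,3), (4,3)]

step 1: expand (4,3) (f=8, h=3) → closed; open now [(0,1) g=1 f=10, (0,2) g=2 f=10, (0,3) g=3 f=10, (1,0) g=1 f=10, (1,4) g=3 f=10, (2,2) g=2 f=8, (2,4) g=4 f=10, (3,2) g=5 f=10, (3,4) g=5 f=10, (4,2) g=6 f=10, (4,4) g=6 f=10, (5,3) g=6 f=8]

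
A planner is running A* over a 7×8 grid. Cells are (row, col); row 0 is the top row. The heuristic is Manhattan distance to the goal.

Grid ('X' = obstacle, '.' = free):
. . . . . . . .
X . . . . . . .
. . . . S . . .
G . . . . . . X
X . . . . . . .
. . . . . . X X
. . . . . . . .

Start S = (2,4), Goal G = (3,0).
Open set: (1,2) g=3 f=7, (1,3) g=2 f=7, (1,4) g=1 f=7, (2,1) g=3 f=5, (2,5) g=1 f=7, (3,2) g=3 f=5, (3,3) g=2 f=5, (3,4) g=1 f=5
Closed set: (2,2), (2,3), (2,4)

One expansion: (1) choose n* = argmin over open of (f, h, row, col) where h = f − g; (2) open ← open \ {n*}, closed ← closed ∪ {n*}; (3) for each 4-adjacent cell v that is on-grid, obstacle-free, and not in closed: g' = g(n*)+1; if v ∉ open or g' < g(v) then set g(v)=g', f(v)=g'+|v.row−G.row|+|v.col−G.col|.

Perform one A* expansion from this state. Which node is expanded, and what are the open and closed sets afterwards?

expanded=(2,1); open=[(1,1) g=4 f=7, (1,2) g=3 f=7, (1,3) g=2 f=7, (1,4) g=1 f=7, (2,0) g=4 f=5, (2,5) g=1 f=7, (3,1) g=4 f=5, (3,2) g=3 f=5, (3,3) g=2 f=5, (3,4) g=1 f=5]; closed=[(2,1), (2,2), (2,3), (2,4)]

step 1: expand (2,1) (f=5, h=2) → closed; open now [(1,1) g=4 f=7, (1,2) g=3 f=7, (1,3) g=2 f=7, (1,4) g=1 f=7, (2,0) g=4 f=5, (2,5) g=1 f=7, (3,1) g=4 f=5, (3,2) g=3 f=5, (3,3) g=2 f=5, (3,4) g=1 f=5]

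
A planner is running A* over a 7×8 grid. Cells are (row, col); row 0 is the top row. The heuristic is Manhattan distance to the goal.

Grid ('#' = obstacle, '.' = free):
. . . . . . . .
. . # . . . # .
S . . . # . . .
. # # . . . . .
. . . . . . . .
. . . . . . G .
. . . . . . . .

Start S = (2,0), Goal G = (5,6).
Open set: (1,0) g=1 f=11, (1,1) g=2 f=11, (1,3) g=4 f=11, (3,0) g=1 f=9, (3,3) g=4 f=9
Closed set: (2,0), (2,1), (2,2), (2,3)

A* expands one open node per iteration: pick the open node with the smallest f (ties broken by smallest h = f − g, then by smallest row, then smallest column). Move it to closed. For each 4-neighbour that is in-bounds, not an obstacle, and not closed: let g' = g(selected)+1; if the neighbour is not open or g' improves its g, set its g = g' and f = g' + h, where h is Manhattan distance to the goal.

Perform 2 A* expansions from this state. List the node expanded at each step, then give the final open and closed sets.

order=[(3,3) → (3,4)]; open=[(1,0) g=1 f=11, (1,1) g=2 f=11, (1,3) g=4 f=11, (3,0) g=1 f=9, (3,5) g=6 f=9, (4,3) g=5 f=9, (4,4) g=6 f=9]; closed=[(2,0), (2,1), (2,2), (2,3), (3,3), (3,4)]

step 1: expand (3,3) (f=9, h=5) → closed; open now [(1,0) g=1 f=11, (1,1) g=2 f=11, (1,3) g=4 f=11, (3,0) g=1 f=9, (3,4) g=5 f=9, (4,3) g=5 f=9]
step 2: expand (3,4) (f=9, h=4) → closed; open now [(1,0) g=1 f=11, (1,1) g=2 f=11, (1,3) g=4 f=11, (3,0) g=1 f=9, (3,5) g=6 f=9, (4,3) g=5 f=9, (4,4) g=6 f=9]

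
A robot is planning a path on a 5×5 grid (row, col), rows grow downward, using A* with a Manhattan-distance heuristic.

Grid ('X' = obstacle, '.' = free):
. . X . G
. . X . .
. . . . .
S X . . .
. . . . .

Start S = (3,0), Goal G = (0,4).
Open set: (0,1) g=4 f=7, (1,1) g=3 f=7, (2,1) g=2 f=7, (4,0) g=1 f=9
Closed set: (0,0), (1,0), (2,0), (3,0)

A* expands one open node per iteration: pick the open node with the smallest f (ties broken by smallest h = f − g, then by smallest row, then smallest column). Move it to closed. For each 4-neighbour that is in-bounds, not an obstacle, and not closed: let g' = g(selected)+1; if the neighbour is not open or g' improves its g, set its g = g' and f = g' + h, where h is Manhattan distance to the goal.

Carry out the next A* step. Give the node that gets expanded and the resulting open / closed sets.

expanded=(0,1); open=[(1,1) g=3 f=7, (2,1) g=2 f=7, (4,0) g=1 f=9]; closed=[(0,0), (0,1), (1,0), (2,0), (3,0)]

step 1: expand (0,1) (f=7, h=3) → closed; open now [(1,1) g=3 f=7, (2,1) g=2 f=7, (4,0) g=1 f=9]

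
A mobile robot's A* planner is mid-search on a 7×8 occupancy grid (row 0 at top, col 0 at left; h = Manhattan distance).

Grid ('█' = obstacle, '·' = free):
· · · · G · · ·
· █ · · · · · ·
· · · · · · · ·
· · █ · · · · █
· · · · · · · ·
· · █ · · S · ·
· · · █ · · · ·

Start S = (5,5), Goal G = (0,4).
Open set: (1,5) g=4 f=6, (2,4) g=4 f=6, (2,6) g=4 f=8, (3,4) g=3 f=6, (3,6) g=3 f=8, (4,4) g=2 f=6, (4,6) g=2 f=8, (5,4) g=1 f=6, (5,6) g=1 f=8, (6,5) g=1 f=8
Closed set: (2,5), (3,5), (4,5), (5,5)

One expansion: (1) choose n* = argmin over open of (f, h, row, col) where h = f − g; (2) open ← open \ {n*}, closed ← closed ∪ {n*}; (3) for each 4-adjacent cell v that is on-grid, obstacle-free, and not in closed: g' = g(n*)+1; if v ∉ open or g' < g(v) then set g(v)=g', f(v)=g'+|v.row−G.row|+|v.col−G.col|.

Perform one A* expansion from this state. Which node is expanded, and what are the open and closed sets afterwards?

expanded=(1,5); open=[(0,5) g=5 f=6, (1,4) g=5 f=6, (1,6) g=5 f=8, (2,4) g=4 f=6, (2,6) g=4 f=8, (3,4) g=3 f=6, (3,6) g=3 f=8, (4,4) g=2 f=6, (4,6) g=2 f=8, (5,4) g=1 f=6, (5,6) g=1 f=8, (6,5) g=1 f=8]; closed=[(1,5), (2,5), (3,5), (4,5), (5,5)]

step 1: expand (1,5) (f=6, h=2) → closed; open now [(0,5) g=5 f=6, (1,4) g=5 f=6, (1,6) g=5 f=8, (2,4) g=4 f=6, (2,6) g=4 f=8, (3,4) g=3 f=6, (3,6) g=3 f=8, (4,4) g=2 f=6, (4,6) g=2 f=8, (5,4) g=1 f=6, (5,6) g=1 f=8, (6,5) g=1 f=8]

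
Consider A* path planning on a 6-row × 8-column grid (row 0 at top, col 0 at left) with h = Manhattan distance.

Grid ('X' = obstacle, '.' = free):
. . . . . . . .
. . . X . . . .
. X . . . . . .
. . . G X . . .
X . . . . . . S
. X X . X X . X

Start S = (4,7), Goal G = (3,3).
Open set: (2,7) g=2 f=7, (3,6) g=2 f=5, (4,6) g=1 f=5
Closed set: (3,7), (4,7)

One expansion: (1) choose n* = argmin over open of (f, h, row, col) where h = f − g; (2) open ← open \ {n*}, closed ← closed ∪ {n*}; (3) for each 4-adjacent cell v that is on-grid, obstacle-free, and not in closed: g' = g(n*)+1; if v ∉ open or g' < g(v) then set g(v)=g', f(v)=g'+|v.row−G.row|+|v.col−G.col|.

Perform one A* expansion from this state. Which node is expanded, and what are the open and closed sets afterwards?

step 1: expand (3,6) (f=5, h=3) → closed; open now [(2,6) g=3 f=7, (2,7) g=2 f=7, (3,5) g=3 f=5, (4,6) g=1 f=5]

expanded=(3,6); open=[(2,6) g=3 f=7, (2,7) g=2 f=7, (3,5) g=3 f=5, (4,6) g=1 f=5]; closed=[(3,6), (3,7), (4,7)]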